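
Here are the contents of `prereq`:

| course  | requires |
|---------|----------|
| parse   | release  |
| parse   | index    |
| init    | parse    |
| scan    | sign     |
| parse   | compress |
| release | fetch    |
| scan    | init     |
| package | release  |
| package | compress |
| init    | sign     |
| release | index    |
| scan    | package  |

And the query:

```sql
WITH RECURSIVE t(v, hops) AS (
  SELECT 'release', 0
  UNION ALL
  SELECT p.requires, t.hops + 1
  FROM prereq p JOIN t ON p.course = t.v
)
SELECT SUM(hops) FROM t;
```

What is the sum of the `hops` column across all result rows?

2

Base: (release, hops=0).
Iteration 1: edges from {release} -> (fetch, hops=1), (index, hops=1).
Iteration 2: no outgoing edges from {fetch,index}; recursion stops.
SUM(hops) = 0 + 1 + 1 = 2.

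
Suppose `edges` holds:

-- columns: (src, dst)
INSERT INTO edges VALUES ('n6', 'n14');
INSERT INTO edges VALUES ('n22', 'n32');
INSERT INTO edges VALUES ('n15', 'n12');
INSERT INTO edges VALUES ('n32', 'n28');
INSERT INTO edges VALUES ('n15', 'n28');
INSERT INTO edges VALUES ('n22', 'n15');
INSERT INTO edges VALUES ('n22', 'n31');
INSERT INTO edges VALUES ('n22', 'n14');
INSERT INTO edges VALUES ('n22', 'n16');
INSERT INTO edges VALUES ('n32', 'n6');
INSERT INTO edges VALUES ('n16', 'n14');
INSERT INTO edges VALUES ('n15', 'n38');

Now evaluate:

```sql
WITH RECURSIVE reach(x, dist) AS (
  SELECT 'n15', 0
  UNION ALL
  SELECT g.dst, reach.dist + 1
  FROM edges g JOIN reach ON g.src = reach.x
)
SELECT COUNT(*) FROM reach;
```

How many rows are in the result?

Base: (n15, dist=0).
Iteration 1: edges from {n15} -> (n12, dist=1), (n28, dist=1), (n38, dist=1).
Iteration 2: no outgoing edges from {n12,n28,n38}; recursion stops.
Total rows emitted: 4.

4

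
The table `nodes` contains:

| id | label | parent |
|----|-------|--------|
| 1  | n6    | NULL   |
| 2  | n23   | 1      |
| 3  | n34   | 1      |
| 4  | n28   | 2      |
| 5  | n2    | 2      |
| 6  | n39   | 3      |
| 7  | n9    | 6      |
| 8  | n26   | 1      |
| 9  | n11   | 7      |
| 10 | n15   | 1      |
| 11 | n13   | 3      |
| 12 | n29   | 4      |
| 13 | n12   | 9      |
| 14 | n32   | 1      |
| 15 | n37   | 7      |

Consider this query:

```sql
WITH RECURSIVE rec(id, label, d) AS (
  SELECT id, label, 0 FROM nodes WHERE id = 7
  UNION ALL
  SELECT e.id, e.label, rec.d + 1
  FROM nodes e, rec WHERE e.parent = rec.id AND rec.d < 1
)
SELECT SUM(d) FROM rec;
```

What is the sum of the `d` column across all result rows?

2

Base: id=7 (n9) at d 0.
Iteration 1: rows with parent in {7} -> n11 (id 9, d 1), n37 (id 15, d 1).
Iteration 2: d < 1 fails for all current rows; recursion stops.
SUM(d) = 0 + 1 + 1 = 2.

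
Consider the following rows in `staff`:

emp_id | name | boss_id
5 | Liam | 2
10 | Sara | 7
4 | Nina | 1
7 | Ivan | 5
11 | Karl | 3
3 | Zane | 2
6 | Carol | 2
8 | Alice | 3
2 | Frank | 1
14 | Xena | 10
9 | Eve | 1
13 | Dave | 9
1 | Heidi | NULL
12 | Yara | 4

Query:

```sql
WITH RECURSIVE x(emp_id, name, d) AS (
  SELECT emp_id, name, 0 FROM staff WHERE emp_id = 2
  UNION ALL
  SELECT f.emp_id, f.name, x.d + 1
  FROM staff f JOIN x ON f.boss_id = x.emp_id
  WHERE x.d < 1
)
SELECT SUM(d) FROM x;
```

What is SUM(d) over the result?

3

Base: emp_id=2 (Frank) at d 0.
Iteration 1: rows with boss_id in {2} -> Zane (id 3, d 1), Liam (id 5, d 1), Carol (id 6, d 1).
Iteration 2: d < 1 fails for all current rows; recursion stops.
SUM(d) = 0 + 1 + 1 + 1 = 3.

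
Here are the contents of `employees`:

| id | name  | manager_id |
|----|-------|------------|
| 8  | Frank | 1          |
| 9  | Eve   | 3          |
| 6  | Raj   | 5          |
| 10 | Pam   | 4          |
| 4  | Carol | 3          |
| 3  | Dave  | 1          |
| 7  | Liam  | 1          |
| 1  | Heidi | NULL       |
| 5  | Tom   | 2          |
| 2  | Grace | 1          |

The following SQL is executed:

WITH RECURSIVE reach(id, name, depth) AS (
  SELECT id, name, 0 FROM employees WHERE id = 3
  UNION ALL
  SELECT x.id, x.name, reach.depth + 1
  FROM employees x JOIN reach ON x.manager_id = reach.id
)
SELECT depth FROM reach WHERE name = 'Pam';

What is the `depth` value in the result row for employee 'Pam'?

2

Base: id=3 (Dave) at depth 0.
Iteration 1: rows with manager_id in {3} -> Carol (id 4, depth 1), Eve (id 9, depth 1).
Iteration 2: rows with manager_id in {4,9} -> Pam (id 10, depth 2).
Iteration 3: no rows with manager_id in {10}; recursion stops.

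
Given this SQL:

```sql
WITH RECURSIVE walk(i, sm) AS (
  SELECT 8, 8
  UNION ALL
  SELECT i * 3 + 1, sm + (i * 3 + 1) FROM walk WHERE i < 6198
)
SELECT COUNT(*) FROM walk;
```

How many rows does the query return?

8

Base: i=8, sm=8.
Iteration 1: 8 < 6198 holds -> i = 8 * 3 + 1 = 25, sm = 8 + 25 = 33.
Iteration 2: 25 < 6198 holds -> i = 25 * 3 + 1 = 76, sm = 33 + 76 = 109.
Iteration 3: 76 < 6198 holds -> i = 76 * 3 + 1 = 229, sm = 109 + 229 = 338.
Iteration 4: 229 < 6198 holds -> i = 229 * 3 + 1 = 688, sm = 338 + 688 = 1026.
Iteration 5: 688 < 6198 holds -> i = 688 * 3 + 1 = 2065, sm = 1026 + 2065 = 3091.
Iteration 6: 2065 < 6198 holds -> i = 2065 * 3 + 1 = 6196, sm = 3091 + 6196 = 9287.
Iteration 7: 6196 < 6198 holds -> i = 6196 * 3 + 1 = 18589, sm = 9287 + 18589 = 27876.
Iteration 8: 18589 < 6198 fails; recursion stops.
Total rows emitted: 8.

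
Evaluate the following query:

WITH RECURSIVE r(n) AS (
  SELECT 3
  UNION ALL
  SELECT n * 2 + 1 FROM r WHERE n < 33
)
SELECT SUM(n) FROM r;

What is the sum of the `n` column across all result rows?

119

Base: n=3.
Iteration 1: 3 < 33 holds -> n = 3 * 2 + 1 = 7.
Iteration 2: 7 < 33 holds -> n = 7 * 2 + 1 = 15.
Iteration 3: 15 < 33 holds -> n = 15 * 2 + 1 = 31.
Iteration 4: 31 < 33 holds -> n = 31 * 2 + 1 = 63.
Iteration 5: 63 < 33 fails; recursion stops.
SUM(n) = 3 + 7 + 15 + 31 + 63 = 119.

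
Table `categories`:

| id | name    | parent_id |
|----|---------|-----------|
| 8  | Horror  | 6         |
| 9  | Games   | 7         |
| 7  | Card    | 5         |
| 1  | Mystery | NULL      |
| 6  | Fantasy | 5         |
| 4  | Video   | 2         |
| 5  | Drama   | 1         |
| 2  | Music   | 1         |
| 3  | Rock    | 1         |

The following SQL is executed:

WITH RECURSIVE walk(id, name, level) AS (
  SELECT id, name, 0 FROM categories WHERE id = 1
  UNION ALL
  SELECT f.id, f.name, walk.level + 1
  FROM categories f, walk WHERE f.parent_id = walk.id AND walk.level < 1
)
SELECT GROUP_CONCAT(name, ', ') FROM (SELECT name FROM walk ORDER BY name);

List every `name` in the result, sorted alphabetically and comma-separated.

Base: id=1 (Mystery) at level 0.
Iteration 1: rows with parent_id in {1} -> Music (id 2, level 1), Rock (id 3, level 1), Drama (id 5, level 1).
Iteration 2: level < 1 fails for all current rows; recursion stops.

Drama, Music, Mystery, Rock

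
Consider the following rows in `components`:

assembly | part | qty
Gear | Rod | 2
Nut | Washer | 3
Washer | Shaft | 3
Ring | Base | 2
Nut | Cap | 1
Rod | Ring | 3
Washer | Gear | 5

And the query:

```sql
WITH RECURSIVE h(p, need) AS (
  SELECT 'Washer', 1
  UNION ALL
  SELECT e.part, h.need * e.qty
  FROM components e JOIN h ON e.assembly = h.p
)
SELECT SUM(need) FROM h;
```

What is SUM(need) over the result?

Base: (Washer, need=1).
Iteration 1: components of {Washer} -> Gear = 1*5 = 5, Shaft = 1*3 = 3.
Iteration 2: components of {Gear,Shaft} -> Rod = 5*2 = 10.
Iteration 3: components of {Rod} -> Ring = 10*3 = 30.
Iteration 4: components of {Ring} -> Base = 30*2 = 60.
Iteration 5: no further components; recursion stops.
SUM(need) = 1 + 5 + 3 + 10 + 30 + 60 = 109.

109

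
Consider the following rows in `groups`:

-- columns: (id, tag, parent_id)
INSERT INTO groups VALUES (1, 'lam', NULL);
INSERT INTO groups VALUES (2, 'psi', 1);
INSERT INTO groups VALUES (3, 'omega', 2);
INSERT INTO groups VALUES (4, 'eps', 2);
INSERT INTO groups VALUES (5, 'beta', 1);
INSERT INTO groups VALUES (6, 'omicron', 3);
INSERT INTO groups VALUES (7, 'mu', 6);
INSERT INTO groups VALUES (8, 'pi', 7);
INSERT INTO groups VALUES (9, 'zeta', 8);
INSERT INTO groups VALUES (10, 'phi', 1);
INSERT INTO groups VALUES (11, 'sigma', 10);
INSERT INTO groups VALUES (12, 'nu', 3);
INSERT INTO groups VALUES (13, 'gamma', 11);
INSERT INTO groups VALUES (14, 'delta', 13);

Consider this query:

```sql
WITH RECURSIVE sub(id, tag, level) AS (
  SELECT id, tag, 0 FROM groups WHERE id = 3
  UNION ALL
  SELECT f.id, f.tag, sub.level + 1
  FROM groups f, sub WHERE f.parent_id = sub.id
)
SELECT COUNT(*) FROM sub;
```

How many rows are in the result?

6

Base: id=3 (omega) at level 0.
Iteration 1: rows with parent_id in {3} -> omicron (id 6, level 1), nu (id 12, level 1).
Iteration 2: rows with parent_id in {6,12} -> mu (id 7, level 2).
Iteration 3: rows with parent_id in {7} -> pi (id 8, level 3).
Iteration 4: rows with parent_id in {8} -> zeta (id 9, level 4).
Iteration 5: no rows with parent_id in {9}; recursion stops.
Total rows emitted: 6.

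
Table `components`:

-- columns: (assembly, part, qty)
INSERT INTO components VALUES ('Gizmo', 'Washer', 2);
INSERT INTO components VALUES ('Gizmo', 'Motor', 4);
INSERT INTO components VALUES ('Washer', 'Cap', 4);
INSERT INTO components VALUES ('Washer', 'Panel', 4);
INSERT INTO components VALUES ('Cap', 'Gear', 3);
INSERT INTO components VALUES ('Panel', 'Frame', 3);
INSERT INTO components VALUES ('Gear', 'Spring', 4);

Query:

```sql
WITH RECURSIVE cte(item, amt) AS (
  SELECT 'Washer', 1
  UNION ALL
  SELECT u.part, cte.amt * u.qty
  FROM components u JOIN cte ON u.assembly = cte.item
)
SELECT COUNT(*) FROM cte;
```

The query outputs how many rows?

6

Base: (Washer, amt=1).
Iteration 1: components of {Washer} -> Cap = 1*4 = 4, Panel = 1*4 = 4.
Iteration 2: components of {Cap,Panel} -> Frame = 4*3 = 12, Gear = 4*3 = 12.
Iteration 3: components of {Frame,Gear} -> Spring = 12*4 = 48.
Iteration 4: no further components; recursion stops.
Total rows emitted: 6.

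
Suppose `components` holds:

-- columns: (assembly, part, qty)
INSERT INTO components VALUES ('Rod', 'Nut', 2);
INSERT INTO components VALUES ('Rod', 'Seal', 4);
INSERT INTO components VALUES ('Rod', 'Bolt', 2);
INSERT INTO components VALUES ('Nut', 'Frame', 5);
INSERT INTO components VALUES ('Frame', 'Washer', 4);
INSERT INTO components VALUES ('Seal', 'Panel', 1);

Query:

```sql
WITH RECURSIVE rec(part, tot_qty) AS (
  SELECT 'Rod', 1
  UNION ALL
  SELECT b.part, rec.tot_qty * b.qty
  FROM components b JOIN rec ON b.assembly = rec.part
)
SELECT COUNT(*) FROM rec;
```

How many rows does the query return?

Base: (Rod, tot_qty=1).
Iteration 1: components of {Rod} -> Bolt = 1*2 = 2, Nut = 1*2 = 2, Seal = 1*4 = 4.
Iteration 2: components of {Bolt,Nut,Seal} -> Frame = 2*5 = 10, Panel = 4*1 = 4.
Iteration 3: components of {Frame,Panel} -> Washer = 10*4 = 40.
Iteration 4: no further components; recursion stops.
Total rows emitted: 7.

7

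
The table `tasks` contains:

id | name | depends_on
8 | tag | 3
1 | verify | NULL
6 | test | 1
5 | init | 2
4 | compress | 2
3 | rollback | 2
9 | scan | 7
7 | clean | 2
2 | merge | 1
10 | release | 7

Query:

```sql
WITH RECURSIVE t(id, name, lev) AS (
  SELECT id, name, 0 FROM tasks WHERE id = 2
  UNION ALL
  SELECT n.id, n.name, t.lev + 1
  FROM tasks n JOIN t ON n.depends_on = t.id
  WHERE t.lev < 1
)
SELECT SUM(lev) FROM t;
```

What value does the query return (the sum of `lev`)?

Base: id=2 (merge) at lev 0.
Iteration 1: rows with depends_on in {2} -> rollback (id 3, lev 1), compress (id 4, lev 1), init (id 5, lev 1), clean (id 7, lev 1).
Iteration 2: lev < 1 fails for all current rows; recursion stops.
SUM(lev) = 0 + 1 + 1 + 1 + 1 = 4.

4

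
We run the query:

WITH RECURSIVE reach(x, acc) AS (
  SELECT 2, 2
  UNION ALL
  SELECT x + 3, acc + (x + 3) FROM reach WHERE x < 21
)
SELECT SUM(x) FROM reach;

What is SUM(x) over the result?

Base: x=2, acc=2.
Iteration 1: 2 < 21 holds -> x = 2 + 3 = 5, acc = 2 + 5 = 7.
Iteration 2: 5 < 21 holds -> x = 5 + 3 = 8, acc = 7 + 8 = 15.
Iteration 3: 8 < 21 holds -> x = 8 + 3 = 11, acc = 15 + 11 = 26.
Iteration 4: 11 < 21 holds -> x = 11 + 3 = 14, acc = 26 + 14 = 40.
Iteration 5: 14 < 21 holds -> x = 14 + 3 = 17, acc = 40 + 17 = 57.
Iteration 6: 17 < 21 holds -> x = 17 + 3 = 20, acc = 57 + 20 = 77.
Iteration 7: 20 < 21 holds -> x = 20 + 3 = 23, acc = 77 + 23 = 100.
Iteration 8: 23 < 21 fails; recursion stops.
SUM(x) = 2 + 5 + 8 + 11 + 14 + 17 + 20 + 23 = 100.

100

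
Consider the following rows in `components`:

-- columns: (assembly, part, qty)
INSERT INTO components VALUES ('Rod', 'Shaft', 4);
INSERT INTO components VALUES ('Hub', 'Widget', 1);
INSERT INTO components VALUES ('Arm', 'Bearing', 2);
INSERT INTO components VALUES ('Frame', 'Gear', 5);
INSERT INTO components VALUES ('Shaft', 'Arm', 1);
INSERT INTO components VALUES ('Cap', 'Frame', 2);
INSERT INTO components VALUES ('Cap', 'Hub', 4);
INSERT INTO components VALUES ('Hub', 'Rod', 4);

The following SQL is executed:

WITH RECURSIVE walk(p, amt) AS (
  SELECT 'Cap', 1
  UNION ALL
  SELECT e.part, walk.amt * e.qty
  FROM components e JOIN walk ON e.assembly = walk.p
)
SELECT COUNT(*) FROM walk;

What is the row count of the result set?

9

Base: (Cap, amt=1).
Iteration 1: components of {Cap} -> Frame = 1*2 = 2, Hub = 1*4 = 4.
Iteration 2: components of {Frame,Hub} -> Gear = 2*5 = 10, Rod = 4*4 = 16, Widget = 4*1 = 4.
Iteration 3: components of {Gear,Rod,Widget} -> Shaft = 16*4 = 64.
Iteration 4: components of {Shaft} -> Arm = 64*1 = 64.
Iteration 5: components of {Arm} -> Bearing = 64*2 = 128.
Iteration 6: no further components; recursion stops.
Total rows emitted: 9.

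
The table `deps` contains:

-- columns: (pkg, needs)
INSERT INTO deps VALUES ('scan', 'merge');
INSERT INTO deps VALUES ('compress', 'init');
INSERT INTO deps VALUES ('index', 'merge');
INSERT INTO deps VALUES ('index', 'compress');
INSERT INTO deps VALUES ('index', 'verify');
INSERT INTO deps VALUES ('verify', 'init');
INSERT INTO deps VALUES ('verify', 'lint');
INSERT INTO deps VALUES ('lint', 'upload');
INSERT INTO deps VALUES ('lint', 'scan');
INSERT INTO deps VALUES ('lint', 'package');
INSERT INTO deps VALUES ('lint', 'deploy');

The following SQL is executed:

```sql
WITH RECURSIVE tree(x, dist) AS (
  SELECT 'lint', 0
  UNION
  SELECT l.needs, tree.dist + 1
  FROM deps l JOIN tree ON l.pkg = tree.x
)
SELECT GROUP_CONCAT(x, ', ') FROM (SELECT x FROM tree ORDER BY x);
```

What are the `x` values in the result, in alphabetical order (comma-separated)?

deploy, lint, merge, package, scan, upload

Base: (lint, dist=0).
Iteration 1: edges from {lint} -> (deploy, dist=1), (package, dist=1), (scan, dist=1), (upload, dist=1).
Iteration 2: edges from {deploy,package,scan,upload} -> (merge, dist=2).
Iteration 3: no outgoing edges from {merge}; recursion stops.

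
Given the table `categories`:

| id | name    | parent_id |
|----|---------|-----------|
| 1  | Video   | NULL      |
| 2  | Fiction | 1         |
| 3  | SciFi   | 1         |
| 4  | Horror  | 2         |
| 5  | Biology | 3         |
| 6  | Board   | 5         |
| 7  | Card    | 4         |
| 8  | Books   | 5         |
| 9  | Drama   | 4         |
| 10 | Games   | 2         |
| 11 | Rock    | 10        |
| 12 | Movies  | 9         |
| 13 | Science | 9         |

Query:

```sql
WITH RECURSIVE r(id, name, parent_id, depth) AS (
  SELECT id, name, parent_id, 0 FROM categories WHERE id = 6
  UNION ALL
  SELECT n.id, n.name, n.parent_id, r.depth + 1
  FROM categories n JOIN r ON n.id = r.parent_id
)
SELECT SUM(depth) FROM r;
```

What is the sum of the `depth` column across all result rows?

Base: id=6 (Board), parent_id=5, depth 0.
Iteration 1: join on id=5 -> Biology (id 5, parent_id=3, depth 1).
Iteration 2: join on id=3 -> SciFi (id 3, parent_id=1, depth 2).
Iteration 3: join on id=1 -> Video (id 1, parent_id=NULL, depth 3).
Iteration 4: parent_id is NULL; no match; recursion stops.
SUM(depth) = 0 + 1 + 2 + 3 = 6.

6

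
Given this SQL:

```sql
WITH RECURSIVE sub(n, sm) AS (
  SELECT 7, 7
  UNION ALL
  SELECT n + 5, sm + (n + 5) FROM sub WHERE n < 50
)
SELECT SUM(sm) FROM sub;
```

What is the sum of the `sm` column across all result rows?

1210

Base: n=7, sm=7.
Iteration 1: 7 < 50 holds -> n = 7 + 5 = 12, sm = 7 + 12 = 19.
Iteration 2: 12 < 50 holds -> n = 12 + 5 = 17, sm = 19 + 17 = 36.
Iteration 3: 17 < 50 holds -> n = 17 + 5 = 22, sm = 36 + 22 = 58.
Iteration 4: 22 < 50 holds -> n = 22 + 5 = 27, sm = 58 + 27 = 85.
Iteration 5: 27 < 50 holds -> n = 27 + 5 = 32, sm = 85 + 32 = 117.
Iteration 6: 32 < 50 holds -> n = 32 + 5 = 37, sm = 117 + 37 = 154.
Iteration 7: 37 < 50 holds -> n = 37 + 5 = 42, sm = 154 + 42 = 196.
Iteration 8: 42 < 50 holds -> n = 42 + 5 = 47, sm = 196 + 47 = 243.
Iteration 9: 47 < 50 holds -> n = 47 + 5 = 52, sm = 243 + 52 = 295.
Iteration 10: 52 < 50 fails; recursion stops.
SUM(sm) = 7 + 19 + 36 + 58 + 85 + 117 + 154 + 196 + 243 + 295 = 1210.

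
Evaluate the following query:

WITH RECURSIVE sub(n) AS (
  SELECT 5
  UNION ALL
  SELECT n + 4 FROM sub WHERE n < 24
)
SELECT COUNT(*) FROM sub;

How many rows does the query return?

Base: n=5.
Iteration 1: 5 < 24 holds -> n = 5 + 4 = 9.
Iteration 2: 9 < 24 holds -> n = 9 + 4 = 13.
Iteration 3: 13 < 24 holds -> n = 13 + 4 = 17.
Iteration 4: 17 < 24 holds -> n = 17 + 4 = 21.
Iteration 5: 21 < 24 holds -> n = 21 + 4 = 25.
Iteration 6: 25 < 24 fails; recursion stops.
Total rows emitted: 6.

6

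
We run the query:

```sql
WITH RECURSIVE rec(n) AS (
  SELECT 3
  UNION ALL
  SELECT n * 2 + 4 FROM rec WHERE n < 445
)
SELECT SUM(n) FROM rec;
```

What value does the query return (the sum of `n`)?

1753

Base: n=3.
Iteration 1: 3 < 445 holds -> n = 3 * 2 + 4 = 10.
Iteration 2: 10 < 445 holds -> n = 10 * 2 + 4 = 24.
Iteration 3: 24 < 445 holds -> n = 24 * 2 + 4 = 52.
Iteration 4: 52 < 445 holds -> n = 52 * 2 + 4 = 108.
Iteration 5: 108 < 445 holds -> n = 108 * 2 + 4 = 220.
Iteration 6: 220 < 445 holds -> n = 220 * 2 + 4 = 444.
Iteration 7: 444 < 445 holds -> n = 444 * 2 + 4 = 892.
Iteration 8: 892 < 445 fails; recursion stops.
SUM(n) = 3 + 10 + 24 + 52 + 108 + 220 + 444 + 892 = 1753.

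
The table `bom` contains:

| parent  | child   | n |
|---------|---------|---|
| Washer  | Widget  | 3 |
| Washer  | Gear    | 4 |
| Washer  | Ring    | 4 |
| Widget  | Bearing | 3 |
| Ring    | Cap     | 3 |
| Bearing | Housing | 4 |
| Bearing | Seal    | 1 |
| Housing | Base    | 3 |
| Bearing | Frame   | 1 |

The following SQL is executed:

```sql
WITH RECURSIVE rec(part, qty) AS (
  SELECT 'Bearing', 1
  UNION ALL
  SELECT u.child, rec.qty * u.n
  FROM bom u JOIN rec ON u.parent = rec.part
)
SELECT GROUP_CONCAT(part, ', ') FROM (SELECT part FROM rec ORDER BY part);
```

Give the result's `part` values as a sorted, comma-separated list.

Base: (Bearing, qty=1).
Iteration 1: components of {Bearing} -> Frame = 1*1 = 1, Housing = 1*4 = 4, Seal = 1*1 = 1.
Iteration 2: components of {Frame,Housing,Seal} -> Base = 4*3 = 12.
Iteration 3: no further components; recursion stops.

Base, Bearing, Frame, Housing, Seal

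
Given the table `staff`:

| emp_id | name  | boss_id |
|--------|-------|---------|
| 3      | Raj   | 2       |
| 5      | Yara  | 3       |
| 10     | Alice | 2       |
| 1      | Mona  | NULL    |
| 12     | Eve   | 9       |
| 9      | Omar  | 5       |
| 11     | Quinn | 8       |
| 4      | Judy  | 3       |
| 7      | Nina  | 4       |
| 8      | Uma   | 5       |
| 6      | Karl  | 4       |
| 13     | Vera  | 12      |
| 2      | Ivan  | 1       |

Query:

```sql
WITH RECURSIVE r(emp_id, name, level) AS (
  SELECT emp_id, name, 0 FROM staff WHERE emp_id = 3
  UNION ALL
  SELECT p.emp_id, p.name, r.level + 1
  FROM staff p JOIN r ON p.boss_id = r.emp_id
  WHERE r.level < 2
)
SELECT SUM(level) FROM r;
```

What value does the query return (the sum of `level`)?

10

Base: emp_id=3 (Raj) at level 0.
Iteration 1: rows with boss_id in {3} -> Judy (id 4, level 1), Yara (id 5, level 1).
Iteration 2: rows with boss_id in {4,5} -> Karl (id 6, level 2), Nina (id 7, level 2), Uma (id 8, level 2), Omar (id 9, level 2).
Iteration 3: level < 2 fails for all current rows; recursion stops.
SUM(level) = 0 + 1 + 1 + 2 + 2 + 2 + 2 = 10.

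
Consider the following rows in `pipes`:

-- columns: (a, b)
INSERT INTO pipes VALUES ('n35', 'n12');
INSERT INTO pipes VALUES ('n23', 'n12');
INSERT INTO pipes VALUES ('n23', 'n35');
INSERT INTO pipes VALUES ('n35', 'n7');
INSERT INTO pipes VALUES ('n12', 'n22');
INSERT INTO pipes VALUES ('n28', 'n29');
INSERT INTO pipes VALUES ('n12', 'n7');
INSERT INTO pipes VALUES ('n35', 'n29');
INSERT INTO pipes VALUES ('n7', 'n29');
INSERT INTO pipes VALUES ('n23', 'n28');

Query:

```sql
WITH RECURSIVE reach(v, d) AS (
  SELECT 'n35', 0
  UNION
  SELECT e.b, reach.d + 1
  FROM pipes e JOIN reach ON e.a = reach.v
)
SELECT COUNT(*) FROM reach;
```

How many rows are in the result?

Base: (n35, d=0).
Iteration 1: edges from {n35} -> (n12, d=1), (n29, d=1), (n7, d=1).
Iteration 2: edges from {n12,n29,n7} -> (n22, d=2), (n29, d=2), (n7, d=2).
Iteration 3: edges from {n22,n29,n7} -> (n29, d=3).
Iteration 4: no outgoing edges from {n29}; recursion stops.
Total rows emitted: 8.

8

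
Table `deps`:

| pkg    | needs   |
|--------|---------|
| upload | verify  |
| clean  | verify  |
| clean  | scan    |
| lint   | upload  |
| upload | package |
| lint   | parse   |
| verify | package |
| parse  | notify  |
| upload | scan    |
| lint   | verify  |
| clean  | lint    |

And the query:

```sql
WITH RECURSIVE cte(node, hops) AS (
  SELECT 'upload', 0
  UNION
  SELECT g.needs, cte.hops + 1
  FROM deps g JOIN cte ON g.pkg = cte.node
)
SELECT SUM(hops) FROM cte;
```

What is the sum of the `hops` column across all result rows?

Base: (upload, hops=0).
Iteration 1: edges from {upload} -> (package, hops=1), (scan, hops=1), (verify, hops=1).
Iteration 2: edges from {package,scan,verify} -> (package, hops=2).
Iteration 3: no outgoing edges from {package}; recursion stops.
SUM(hops) = 0 + 1 + 1 + 1 + 2 = 5.

5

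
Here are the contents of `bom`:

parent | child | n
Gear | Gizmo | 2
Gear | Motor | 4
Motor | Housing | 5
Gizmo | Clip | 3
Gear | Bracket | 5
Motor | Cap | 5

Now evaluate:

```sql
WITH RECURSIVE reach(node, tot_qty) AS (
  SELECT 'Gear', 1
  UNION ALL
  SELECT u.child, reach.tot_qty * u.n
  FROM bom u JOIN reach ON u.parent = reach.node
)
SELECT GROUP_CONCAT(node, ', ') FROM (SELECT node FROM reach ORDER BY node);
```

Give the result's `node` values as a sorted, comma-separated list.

Base: (Gear, tot_qty=1).
Iteration 1: components of {Gear} -> Bracket = 1*5 = 5, Gizmo = 1*2 = 2, Motor = 1*4 = 4.
Iteration 2: components of {Bracket,Gizmo,Motor} -> Cap = 4*5 = 20, Clip = 2*3 = 6, Housing = 4*5 = 20.
Iteration 3: no further components; recursion stops.

Bracket, Cap, Clip, Gear, Gizmo, Housing, Motor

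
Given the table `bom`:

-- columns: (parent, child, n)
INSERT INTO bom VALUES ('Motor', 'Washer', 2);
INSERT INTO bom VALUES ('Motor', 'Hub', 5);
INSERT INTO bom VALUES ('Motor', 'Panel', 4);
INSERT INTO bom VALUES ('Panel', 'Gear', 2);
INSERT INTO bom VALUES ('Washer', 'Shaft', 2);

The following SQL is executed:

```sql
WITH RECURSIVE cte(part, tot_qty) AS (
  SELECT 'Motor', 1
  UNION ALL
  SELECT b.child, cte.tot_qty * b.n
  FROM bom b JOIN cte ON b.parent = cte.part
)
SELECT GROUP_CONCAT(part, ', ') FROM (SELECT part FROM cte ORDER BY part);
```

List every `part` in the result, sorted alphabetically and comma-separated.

Base: (Motor, tot_qty=1).
Iteration 1: components of {Motor} -> Hub = 1*5 = 5, Panel = 1*4 = 4, Washer = 1*2 = 2.
Iteration 2: components of {Hub,Panel,Washer} -> Gear = 4*2 = 8, Shaft = 2*2 = 4.
Iteration 3: no further components; recursion stops.

Gear, Hub, Motor, Panel, Shaft, Washer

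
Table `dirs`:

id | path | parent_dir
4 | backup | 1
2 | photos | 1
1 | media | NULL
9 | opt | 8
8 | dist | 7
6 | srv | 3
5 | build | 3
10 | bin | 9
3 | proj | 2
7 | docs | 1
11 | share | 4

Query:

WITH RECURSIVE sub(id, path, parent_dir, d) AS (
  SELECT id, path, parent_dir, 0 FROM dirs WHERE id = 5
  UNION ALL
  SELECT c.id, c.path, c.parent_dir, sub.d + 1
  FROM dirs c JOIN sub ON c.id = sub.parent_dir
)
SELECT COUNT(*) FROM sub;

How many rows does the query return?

Base: id=5 (build), parent_dir=3, d 0.
Iteration 1: join on id=3 -> proj (id 3, parent_dir=2, d 1).
Iteration 2: join on id=2 -> photos (id 2, parent_dir=1, d 2).
Iteration 3: join on id=1 -> media (id 1, parent_dir=NULL, d 3).
Iteration 4: parent_dir is NULL; no match; recursion stops.
Total rows emitted: 4.

4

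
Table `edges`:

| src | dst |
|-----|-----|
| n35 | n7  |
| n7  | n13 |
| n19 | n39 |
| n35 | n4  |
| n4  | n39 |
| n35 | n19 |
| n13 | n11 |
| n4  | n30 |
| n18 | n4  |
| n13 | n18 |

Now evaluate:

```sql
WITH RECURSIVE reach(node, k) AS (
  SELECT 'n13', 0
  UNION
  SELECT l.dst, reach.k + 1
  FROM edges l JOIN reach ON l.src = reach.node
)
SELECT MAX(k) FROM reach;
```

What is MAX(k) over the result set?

Base: (n13, k=0).
Iteration 1: edges from {n13} -> (n11, k=1), (n18, k=1).
Iteration 2: edges from {n11,n18} -> (n4, k=2).
Iteration 3: edges from {n4} -> (n30, k=3), (n39, k=3).
Iteration 4: no outgoing edges from {n30,n39}; recursion stops.
k values: 0, 1, 1, 2, 3, 3; the maximum is 3.

3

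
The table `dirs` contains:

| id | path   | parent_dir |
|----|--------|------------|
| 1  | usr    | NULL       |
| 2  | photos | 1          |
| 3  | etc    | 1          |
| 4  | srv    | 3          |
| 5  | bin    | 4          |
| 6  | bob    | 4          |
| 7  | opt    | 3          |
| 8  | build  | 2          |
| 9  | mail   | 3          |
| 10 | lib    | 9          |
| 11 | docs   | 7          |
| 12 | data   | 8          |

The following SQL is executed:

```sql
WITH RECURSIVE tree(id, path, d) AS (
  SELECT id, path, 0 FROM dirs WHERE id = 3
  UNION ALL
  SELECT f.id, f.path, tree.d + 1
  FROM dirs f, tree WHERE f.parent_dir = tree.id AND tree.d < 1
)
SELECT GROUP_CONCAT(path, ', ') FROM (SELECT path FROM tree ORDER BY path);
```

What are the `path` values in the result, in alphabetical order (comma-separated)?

Base: id=3 (etc) at d 0.
Iteration 1: rows with parent_dir in {3} -> srv (id 4, d 1), opt (id 7, d 1), mail (id 9, d 1).
Iteration 2: d < 1 fails for all current rows; recursion stops.

etc, mail, opt, srv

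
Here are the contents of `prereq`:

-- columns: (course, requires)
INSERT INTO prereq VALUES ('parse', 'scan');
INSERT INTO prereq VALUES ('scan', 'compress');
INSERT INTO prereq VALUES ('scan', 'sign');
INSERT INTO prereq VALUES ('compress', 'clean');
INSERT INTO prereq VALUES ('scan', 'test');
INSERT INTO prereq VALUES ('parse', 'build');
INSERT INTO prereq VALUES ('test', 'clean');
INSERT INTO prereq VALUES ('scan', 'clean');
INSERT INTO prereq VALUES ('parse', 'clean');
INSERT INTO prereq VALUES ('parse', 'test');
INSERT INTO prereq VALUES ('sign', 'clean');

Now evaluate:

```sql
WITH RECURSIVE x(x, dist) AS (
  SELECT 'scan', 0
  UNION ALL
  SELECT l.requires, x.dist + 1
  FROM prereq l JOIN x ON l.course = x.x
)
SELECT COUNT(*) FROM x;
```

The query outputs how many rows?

8

Base: (scan, dist=0).
Iteration 1: edges from {scan} -> (clean, dist=1), (compress, dist=1), (sign, dist=1), (test, dist=1).
Iteration 2: edges from {clean,compress,sign,test} -> (clean, dist=2) x3. [UNION ALL keeps all 3 new rows, including repeats]
Iteration 3: no outgoing edges from {clean}; recursion stops.
Total rows emitted: 8.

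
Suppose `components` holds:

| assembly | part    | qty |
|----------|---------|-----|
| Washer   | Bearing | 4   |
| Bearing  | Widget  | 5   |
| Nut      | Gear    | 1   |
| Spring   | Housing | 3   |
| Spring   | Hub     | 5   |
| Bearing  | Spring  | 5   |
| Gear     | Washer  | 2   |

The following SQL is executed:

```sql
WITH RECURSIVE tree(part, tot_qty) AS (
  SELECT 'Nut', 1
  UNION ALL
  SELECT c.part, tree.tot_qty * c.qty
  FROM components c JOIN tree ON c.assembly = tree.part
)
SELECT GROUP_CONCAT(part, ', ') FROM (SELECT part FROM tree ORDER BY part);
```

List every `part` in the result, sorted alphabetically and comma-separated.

Base: (Nut, tot_qty=1).
Iteration 1: components of {Nut} -> Gear = 1*1 = 1.
Iteration 2: components of {Gear} -> Washer = 1*2 = 2.
Iteration 3: components of {Washer} -> Bearing = 2*4 = 8.
Iteration 4: components of {Bearing} -> Spring = 8*5 = 40, Widget = 8*5 = 40.
Iteration 5: components of {Spring,Widget} -> Housing = 40*3 = 120, Hub = 40*5 = 200.
Iteration 6: no further components; recursion stops.

Bearing, Gear, Housing, Hub, Nut, Spring, Washer, Widget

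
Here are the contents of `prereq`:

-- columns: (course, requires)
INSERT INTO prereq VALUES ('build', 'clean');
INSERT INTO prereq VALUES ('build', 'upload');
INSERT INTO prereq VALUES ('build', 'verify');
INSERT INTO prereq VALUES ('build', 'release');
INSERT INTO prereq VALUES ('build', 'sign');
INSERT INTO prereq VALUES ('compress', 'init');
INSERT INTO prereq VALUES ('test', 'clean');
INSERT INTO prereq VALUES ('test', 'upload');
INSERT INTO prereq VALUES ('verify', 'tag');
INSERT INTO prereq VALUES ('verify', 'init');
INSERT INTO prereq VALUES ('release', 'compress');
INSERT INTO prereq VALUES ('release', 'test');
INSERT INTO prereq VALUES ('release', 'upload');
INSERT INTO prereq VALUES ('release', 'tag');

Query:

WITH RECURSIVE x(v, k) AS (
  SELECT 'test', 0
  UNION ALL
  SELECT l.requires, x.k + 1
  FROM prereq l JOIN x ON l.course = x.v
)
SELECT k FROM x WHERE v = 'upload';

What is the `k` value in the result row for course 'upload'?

Base: (test, k=0).
Iteration 1: edges from {test} -> (clean, k=1), (upload, k=1).
Iteration 2: no outgoing edges from {clean,upload}; recursion stops.

1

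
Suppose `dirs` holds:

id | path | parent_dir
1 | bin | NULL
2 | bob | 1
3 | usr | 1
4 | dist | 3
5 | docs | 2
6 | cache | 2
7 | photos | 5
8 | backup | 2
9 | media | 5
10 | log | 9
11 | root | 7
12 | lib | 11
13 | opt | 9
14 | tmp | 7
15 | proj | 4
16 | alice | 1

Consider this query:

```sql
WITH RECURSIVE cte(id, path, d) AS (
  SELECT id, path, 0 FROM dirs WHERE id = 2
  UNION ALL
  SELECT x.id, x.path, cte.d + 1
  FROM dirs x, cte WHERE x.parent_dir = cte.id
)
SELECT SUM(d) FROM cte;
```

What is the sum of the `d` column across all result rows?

Base: id=2 (bob) at d 0.
Iteration 1: rows with parent_dir in {2} -> docs (id 5, d 1), cache (id 6, d 1), backup (id 8, d 1).
Iteration 2: rows with parent_dir in {5,6,8} -> photos (id 7, d 2), media (id 9, d 2).
Iteration 3: rows with parent_dir in {7,9} -> log (id 10, d 3), root (id 11, d 3), opt (id 13, d 3), tmp (id 14, d 3).
Iteration 4: rows with parent_dir in {10,11,13,14} -> lib (id 12, d 4).
Iteration 5: no rows with parent_dir in {12}; recursion stops.
SUM(d) = 0 + 1 + 1 + 1 + 2 + 2 + 3 + 3 + 3 + 3 + 4 = 23.

23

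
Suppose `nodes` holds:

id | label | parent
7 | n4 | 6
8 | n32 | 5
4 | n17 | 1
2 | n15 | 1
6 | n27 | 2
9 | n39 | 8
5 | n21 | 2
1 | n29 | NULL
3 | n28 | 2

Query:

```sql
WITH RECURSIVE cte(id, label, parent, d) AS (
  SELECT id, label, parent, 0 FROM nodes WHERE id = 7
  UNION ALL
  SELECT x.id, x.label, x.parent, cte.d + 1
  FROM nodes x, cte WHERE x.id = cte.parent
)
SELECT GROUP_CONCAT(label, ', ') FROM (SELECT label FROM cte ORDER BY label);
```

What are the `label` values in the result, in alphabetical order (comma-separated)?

n15, n27, n29, n4

Base: id=7 (n4), parent=6, d 0.
Iteration 1: join on id=6 -> n27 (id 6, parent=2, d 1).
Iteration 2: join on id=2 -> n15 (id 2, parent=1, d 2).
Iteration 3: join on id=1 -> n29 (id 1, parent=NULL, d 3).
Iteration 4: parent is NULL; no match; recursion stops.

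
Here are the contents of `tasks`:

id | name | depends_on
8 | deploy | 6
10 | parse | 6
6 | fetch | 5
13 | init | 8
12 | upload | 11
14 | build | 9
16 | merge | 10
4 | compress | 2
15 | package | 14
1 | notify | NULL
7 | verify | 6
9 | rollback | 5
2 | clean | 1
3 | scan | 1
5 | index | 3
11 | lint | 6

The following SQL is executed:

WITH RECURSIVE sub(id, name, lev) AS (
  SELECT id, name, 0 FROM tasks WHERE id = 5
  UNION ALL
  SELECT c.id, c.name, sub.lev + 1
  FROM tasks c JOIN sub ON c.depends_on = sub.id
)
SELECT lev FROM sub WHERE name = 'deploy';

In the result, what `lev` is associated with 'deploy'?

2

Base: id=5 (index) at lev 0.
Iteration 1: rows with depends_on in {5} -> fetch (id 6, lev 1), rollback (id 9, lev 1).
Iteration 2: rows with depends_on in {6,9} -> verify (id 7, lev 2), deploy (id 8, lev 2), parse (id 10, lev 2), lint (id 11, lev 2), build (id 14, lev 2).
Iteration 3: rows with depends_on in {7,8,10,11,14} -> upload (id 12, lev 3), init (id 13, lev 3), package (id 15, lev 3), merge (id 16, lev 3).
Iteration 4: no rows with depends_on in {12,13,15,16}; recursion stops.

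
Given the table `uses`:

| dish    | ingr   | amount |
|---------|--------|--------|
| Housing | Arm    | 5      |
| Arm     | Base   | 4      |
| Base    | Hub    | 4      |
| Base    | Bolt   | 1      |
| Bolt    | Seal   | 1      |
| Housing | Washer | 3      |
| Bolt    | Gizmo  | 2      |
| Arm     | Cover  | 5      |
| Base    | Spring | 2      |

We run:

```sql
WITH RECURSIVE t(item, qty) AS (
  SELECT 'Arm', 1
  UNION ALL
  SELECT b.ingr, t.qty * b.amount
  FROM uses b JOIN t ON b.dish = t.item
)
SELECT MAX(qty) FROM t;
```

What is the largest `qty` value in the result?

16

Base: (Arm, qty=1).
Iteration 1: components of {Arm} -> Base = 1*4 = 4, Cover = 1*5 = 5.
Iteration 2: components of {Base,Cover} -> Bolt = 4*1 = 4, Hub = 4*4 = 16, Spring = 4*2 = 8.
Iteration 3: components of {Bolt,Hub,Spring} -> Gizmo = 4*2 = 8, Seal = 4*1 = 4.
Iteration 4: no further components; recursion stops.
qty values: 1, 4, 5, 16, 4, 8, 4, 8; the maximum is 16.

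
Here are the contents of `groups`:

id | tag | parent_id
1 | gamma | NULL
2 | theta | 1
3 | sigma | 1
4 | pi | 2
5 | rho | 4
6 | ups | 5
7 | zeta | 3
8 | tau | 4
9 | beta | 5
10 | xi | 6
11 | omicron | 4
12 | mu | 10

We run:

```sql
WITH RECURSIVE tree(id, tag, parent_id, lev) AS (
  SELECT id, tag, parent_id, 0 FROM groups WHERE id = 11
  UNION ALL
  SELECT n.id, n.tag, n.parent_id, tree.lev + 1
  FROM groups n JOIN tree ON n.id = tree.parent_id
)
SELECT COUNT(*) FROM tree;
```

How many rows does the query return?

Base: id=11 (omicron), parent_id=4, lev 0.
Iteration 1: join on id=4 -> pi (id 4, parent_id=2, lev 1).
Iteration 2: join on id=2 -> theta (id 2, parent_id=1, lev 2).
Iteration 3: join on id=1 -> gamma (id 1, parent_id=NULL, lev 3).
Iteration 4: parent_id is NULL; no match; recursion stops.
Total rows emitted: 4.

4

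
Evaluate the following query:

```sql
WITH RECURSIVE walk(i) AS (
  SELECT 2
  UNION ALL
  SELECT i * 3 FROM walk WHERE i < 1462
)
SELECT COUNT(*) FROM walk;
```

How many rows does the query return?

Base: i=2.
Iteration 1: 2 < 1462 holds -> i = 2 * 3 = 6.
Iteration 2: 6 < 1462 holds -> i = 6 * 3 = 18.
Iteration 3: 18 < 1462 holds -> i = 18 * 3 = 54.
Iteration 4: 54 < 1462 holds -> i = 54 * 3 = 162.
Iteration 5: 162 < 1462 holds -> i = 162 * 3 = 486.
Iteration 6: 486 < 1462 holds -> i = 486 * 3 = 1458.
Iteration 7: 1458 < 1462 holds -> i = 1458 * 3 = 4374.
Iteration 8: 4374 < 1462 fails; recursion stops.
Total rows emitted: 8.

8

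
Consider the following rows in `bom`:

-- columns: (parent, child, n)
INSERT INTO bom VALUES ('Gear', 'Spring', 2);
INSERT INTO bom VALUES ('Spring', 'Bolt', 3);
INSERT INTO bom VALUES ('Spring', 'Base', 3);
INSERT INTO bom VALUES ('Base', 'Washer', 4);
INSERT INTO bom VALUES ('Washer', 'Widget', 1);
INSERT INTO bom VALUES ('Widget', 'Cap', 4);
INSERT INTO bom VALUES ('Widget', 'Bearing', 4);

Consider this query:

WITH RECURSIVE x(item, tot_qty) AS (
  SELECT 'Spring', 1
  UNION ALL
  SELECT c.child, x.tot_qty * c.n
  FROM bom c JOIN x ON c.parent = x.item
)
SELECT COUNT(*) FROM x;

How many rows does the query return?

7

Base: (Spring, tot_qty=1).
Iteration 1: components of {Spring} -> Base = 1*3 = 3, Bolt = 1*3 = 3.
Iteration 2: components of {Base,Bolt} -> Washer = 3*4 = 12.
Iteration 3: components of {Washer} -> Widget = 12*1 = 12.
Iteration 4: components of {Widget} -> Bearing = 12*4 = 48, Cap = 12*4 = 48.
Iteration 5: no further components; recursion stops.
Total rows emitted: 7.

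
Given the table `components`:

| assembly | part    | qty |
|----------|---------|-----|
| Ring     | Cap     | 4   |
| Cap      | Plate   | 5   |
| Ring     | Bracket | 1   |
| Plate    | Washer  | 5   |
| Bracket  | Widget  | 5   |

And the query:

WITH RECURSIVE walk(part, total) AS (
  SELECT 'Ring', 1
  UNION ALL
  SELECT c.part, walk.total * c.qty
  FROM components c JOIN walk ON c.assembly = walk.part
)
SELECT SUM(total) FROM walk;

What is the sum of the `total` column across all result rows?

131

Base: (Ring, total=1).
Iteration 1: components of {Ring} -> Bracket = 1*1 = 1, Cap = 1*4 = 4.
Iteration 2: components of {Bracket,Cap} -> Plate = 4*5 = 20, Widget = 1*5 = 5.
Iteration 3: components of {Plate,Widget} -> Washer = 20*5 = 100.
Iteration 4: no further components; recursion stops.
SUM(total) = 1 + 4 + 1 + 20 + 5 + 100 = 131.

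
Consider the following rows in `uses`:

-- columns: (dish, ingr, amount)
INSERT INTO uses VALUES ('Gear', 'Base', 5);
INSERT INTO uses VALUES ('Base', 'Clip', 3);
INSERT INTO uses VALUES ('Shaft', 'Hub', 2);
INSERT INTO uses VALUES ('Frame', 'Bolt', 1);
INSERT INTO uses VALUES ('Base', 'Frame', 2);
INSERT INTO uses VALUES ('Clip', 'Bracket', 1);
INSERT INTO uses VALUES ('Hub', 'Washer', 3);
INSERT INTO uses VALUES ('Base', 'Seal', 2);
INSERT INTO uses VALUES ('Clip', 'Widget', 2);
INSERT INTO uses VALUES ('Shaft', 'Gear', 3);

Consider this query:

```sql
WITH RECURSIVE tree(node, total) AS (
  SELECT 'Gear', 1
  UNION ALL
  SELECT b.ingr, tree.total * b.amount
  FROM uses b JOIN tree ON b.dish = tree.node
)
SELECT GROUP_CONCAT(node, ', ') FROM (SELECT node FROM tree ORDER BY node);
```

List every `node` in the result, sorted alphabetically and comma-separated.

Base, Bolt, Bracket, Clip, Frame, Gear, Seal, Widget

Base: (Gear, total=1).
Iteration 1: components of {Gear} -> Base = 1*5 = 5.
Iteration 2: components of {Base} -> Clip = 5*3 = 15, Frame = 5*2 = 10, Seal = 5*2 = 10.
Iteration 3: components of {Clip,Frame,Seal} -> Bolt = 10*1 = 10, Bracket = 15*1 = 15, Widget = 15*2 = 30.
Iteration 4: no further components; recursion stops.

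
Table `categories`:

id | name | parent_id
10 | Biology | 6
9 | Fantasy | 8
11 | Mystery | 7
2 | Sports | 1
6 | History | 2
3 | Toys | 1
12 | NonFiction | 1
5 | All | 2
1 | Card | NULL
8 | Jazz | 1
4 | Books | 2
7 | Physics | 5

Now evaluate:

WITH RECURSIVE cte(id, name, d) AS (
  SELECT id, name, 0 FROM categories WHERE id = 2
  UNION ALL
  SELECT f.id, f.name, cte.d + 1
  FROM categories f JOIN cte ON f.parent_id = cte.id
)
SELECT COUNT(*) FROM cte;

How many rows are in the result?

Base: id=2 (Sports) at d 0.
Iteration 1: rows with parent_id in {2} -> Books (id 4, d 1), All (id 5, d 1), History (id 6, d 1).
Iteration 2: rows with parent_id in {4,5,6} -> Physics (id 7, d 2), Biology (id 10, d 2).
Iteration 3: rows with parent_id in {7,10} -> Mystery (id 11, d 3).
Iteration 4: no rows with parent_id in {11}; recursion stops.
Total rows emitted: 7.

7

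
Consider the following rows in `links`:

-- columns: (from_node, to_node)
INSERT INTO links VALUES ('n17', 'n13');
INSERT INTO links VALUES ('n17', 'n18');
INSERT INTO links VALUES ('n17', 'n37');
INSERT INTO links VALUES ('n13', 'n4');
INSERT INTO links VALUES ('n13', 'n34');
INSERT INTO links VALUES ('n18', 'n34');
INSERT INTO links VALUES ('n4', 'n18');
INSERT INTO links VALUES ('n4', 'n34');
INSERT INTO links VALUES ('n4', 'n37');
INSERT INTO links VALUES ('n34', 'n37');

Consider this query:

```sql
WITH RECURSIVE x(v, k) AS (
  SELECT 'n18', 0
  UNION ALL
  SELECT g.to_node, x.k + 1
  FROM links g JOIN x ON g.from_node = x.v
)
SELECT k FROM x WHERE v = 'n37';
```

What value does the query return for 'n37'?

2

Base: (n18, k=0).
Iteration 1: edges from {n18} -> (n34, k=1).
Iteration 2: edges from {n34} -> (n37, k=2).
Iteration 3: no outgoing edges from {n37}; recursion stops.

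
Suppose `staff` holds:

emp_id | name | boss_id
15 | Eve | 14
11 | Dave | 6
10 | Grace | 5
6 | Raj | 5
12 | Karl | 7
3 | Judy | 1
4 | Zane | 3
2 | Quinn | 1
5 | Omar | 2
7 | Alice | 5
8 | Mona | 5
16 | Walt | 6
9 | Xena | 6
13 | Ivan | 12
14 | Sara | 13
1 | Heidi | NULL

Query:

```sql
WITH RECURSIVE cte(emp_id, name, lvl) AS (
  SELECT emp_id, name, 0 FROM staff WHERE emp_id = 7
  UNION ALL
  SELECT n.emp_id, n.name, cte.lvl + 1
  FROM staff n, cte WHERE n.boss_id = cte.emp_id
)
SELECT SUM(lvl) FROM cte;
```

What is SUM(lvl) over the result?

10

Base: emp_id=7 (Alice) at lvl 0.
Iteration 1: rows with boss_id in {7} -> Karl (id 12, lvl 1).
Iteration 2: rows with boss_id in {12} -> Ivan (id 13, lvl 2).
Iteration 3: rows with boss_id in {13} -> Sara (id 14, lvl 3).
Iteration 4: rows with boss_id in {14} -> Eve (id 15, lvl 4).
Iteration 5: no rows with boss_id in {15}; recursion stops.
SUM(lvl) = 0 + 1 + 2 + 3 + 4 = 10.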